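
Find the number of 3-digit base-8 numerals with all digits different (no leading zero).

First digit: 7 (nonzero). Second: 7 (not first). Third: 6, etc.
Total: 7 x 7 x 6.

Final answer: 294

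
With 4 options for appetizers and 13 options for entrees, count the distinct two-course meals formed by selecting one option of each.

By the multiplication principle: 4 x 13.

Final answer: 52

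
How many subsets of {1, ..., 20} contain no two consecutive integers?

Let a(n) count such subsets of {1, ..., n}. Either n is excluded (a(n-1) ways) or n is included, forcing n-1 out (a(n-2) ways), so a(n) = a(n-1) + a(n-2) with a(1)=2, a(2)=3.
Building up term by term: a(1)=2, a(2)=3, a(3)=5, a(4)=8, a(5)=13, a(6)=21, a(7)=34, a(8)=55, a(9)=89, a(10)=144, a(11)=233, a(12)=377, a(13)=610, a(14)=987, a(15)=1597, a(16)=2584, a(17)=4181, a(18)=6765, a(19)=10946, a(20)=17711.

Final answer: 17711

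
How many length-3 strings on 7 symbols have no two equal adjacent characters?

Let g(n) count such strings. g(1) = 7, and each valid string of length n-1 extends in 6 ways (any symbol but the last), so g(n) = 6 g(n-1).
Total: g(3) = 7 x 6^2.

Final answer: 7 x 6^{2} = 252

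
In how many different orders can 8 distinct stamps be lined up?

The number of ways to arrange 8 distinct objects is 8!.

Final answer: 8! = 40320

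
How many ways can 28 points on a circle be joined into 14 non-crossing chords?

This is a standard Catalan-number count: the answer is C_n. Here n = 28/2 = 14.
C_n = (2n)!/(n!(n+1)!), so C_{14} = 28!/(14! x 15!) = C(28,14)/15 = 40116600/15.

Final answer: C_{14} = 2674440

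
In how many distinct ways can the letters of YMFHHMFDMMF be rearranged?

Letters (D:1, F:3, H:2, M:4, Y:1). Total letters: 11.
Permutations = 11!/(4! x 3! x 2!).

Final answer: 138600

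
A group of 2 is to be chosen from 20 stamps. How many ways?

C(20,2) = 20!/(2! x (20-2)!).

Final answer: C(20,2) = 190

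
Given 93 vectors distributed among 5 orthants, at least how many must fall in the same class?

By pigeonhole with 93 objects and 5 categories: ceiling(93/5).

Final answer: 19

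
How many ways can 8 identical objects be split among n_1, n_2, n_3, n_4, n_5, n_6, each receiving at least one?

Substitute n'_i = n_i - 1 (so n'_i >= 0). Then sum n'_i = 8 - 6 = 2.
Stars and bars: C(2+6-1, 6-1) = C(7,5).

Final answer: C(7,5) = 21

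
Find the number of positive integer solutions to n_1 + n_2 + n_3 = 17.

Substitute n'_i = n_i - 1 (so n'_i >= 0). Then sum n'_i = 17 - 3 = 14.
Stars and bars: C(14+3-1, 3-1) = C(16,2).

Final answer: C(16,2) = 120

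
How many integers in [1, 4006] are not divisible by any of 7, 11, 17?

|div by 7|=572, |div by 11|=364, |div by 17|=235.
|div by 7&11|=52, |div by 7&17|=33, |div by 11&17|=21, |div by all|=3.
By inclusion-exclusion, divisible by at least one: 572+364+235-52-33-21+3 = 1068.
Not divisible by any: 4006 - 1068.

Final answer: 2938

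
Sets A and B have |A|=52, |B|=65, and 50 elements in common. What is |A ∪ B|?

|A union B| = |A| + |B| - |A intersect B| = 52 + 65 - 50.

Final answer: 67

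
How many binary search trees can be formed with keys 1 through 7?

This is a standard Catalan-number count: the answer is C_n. Here n = 7.
C_n = (2n)!/(n!(n+1)!), so C_{7} = 14!/(7! x 8!) = C(14,7)/8 = 3432/8.

Final answer: C_{7} = 429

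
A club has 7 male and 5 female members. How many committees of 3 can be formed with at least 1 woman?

Sum over valid woman counts:
C(5,1)C(7,2) = 105
C(5,2)C(7,1) = 70
C(5,3)C(7,0) = 10
Total: 105 + 70 + 10.

Final answer: 185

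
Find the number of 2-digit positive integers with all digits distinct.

First digit: 9 (not 0). Second: 9 (not first). Third: 8, etc.
Total: 9 x 9.

Final answer: 81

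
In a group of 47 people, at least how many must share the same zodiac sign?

There are 12 possible values for zodiac sign. With 47 people and 12 categories, by pigeonhole: ceiling(47/12).

Final answer: 4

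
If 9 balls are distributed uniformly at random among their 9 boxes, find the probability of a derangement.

Use the recurrence D(n) = (n-1)(D(n-1) + D(n-2)) with D(0)=1, D(1)=0.
Building up: D(2)=1, D(3)=2, D(4)=9, D(5)=44, D(6)=265, D(7)=1854, D(8)=14833, D(9)=133496.
Total arrangements: 9! = 362880.
Probability = D(9)/9! = 16687/45360.

Final answer: D(9)/9! = 133496/362880 = 0.367879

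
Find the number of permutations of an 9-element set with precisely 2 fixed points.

Choose which 2 elements are fixed: C(9,2) = 36.
Derange the remaining 7 using D(j) = (j-1)(D(j-1) + D(j-2)), D(0)=1, D(1)=0: D(2)=1, D(3)=2, D(4)=9, D(5)=44, D(6)=265, D(7)=1854.
Total: 36 x 1854.

Final answer: C(9,2) D(7) = 66744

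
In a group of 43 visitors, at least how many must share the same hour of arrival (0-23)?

There are 24 possible values for hour of arrival (0-23). With 43 visitors and 24 categories, by pigeonhole: ceiling(43/24).

Final answer: 2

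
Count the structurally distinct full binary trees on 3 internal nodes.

This is a standard Catalan-number count: the answer is C_n. Here n = 3.
Using C_0 = 1 and C_(k+1) = C_k x 2(2k+1)/(k+2), build up term by term: C_1=1, C_2=2, C_3=5.

Final answer: C_{3} = 5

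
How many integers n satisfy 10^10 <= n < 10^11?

The leading digit cannot be 0 (9 options); the other 10 digits can be anything (10 options each).
Total: 9 x 10^10.

Final answer: 90000000000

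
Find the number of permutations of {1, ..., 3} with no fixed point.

D(n) = (n-1)(D(n-1) + D(n-2)), D(0)=1, D(1)=0.
Building up: D(2)=1.
D(3) = 2 x (D(2) + D(1)) = 2 x (1 + 0).

Final answer: D(3) = 2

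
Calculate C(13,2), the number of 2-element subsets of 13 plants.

C(13,2) = 13!/(2! x (13-2)!).

Final answer: C(13,2) = 78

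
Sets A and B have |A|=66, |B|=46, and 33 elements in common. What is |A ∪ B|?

|A union B| = |A| + |B| - |A intersect B| = 66 + 46 - 33.

Final answer: 79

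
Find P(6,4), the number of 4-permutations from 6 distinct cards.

P(6,4) = 6!/(6-4)! = 6!/2!.

Final answer: P(6,4) = 360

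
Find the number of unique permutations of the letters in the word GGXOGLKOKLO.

Letters (G:3, K:2, L:2, O:3, X:1). Total letters: 11.
Permutations = 11!/(3! x 3! x 2! x 2!).

Final answer: 277200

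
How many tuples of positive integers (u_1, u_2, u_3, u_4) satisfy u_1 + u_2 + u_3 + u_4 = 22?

Substitute u'_i = u_i - 1 (so u'_i >= 0). Then sum u'_i = 22 - 4 = 18.
Stars and bars: C(18+4-1, 4-1) = C(21,3).

Final answer: C(21,3) = 1330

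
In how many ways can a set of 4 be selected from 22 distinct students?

C(22,4) = 22!/(4! x (22-4)!).

Final answer: C(22,4) = 7315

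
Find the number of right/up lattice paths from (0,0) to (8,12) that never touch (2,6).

Total paths to (8,12): C(20,12) = 125970.
Paths through (2,6): C(8,6) x C(12,6) = 25872.
Avoiding (2,6): 125970 - 25872.

Final answer: 100098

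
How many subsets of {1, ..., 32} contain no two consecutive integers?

Condition on whether n belongs to the subset: if not, any valid subset of {1, ..., n-1} works (a(n-1)); if so, n-1 is excluded and the rest is a valid subset of {1, ..., n-2} (a(n-2)). Hence a(n) = a(n-1) + a(n-2), a(1)=2, a(2)=3.
Building up term by term: a(1)=2, a(2)=3, a(3)=5, a(4)=8, a(5)=13, a(6)=21, a(7)=34, a(8)=55, a(9)=89, a(10)=144, a(11)=233, a(12)=377, a(13)=610, a(14)=987, a(15)=1597, a(16)=2584, a(17)=4181, a(18)=6765, a(19)=10946, a(20)=17711, a(21)=28657, a(22)=46368, a(23)=75025, a(24)=121393, a(25)=196418, a(26)=317811, a(27)=514229, a(28)=832040, a(29)=1346269, a(30)=2178309, a(31)=3524578, a(32)=5702887.

Final answer: 5702887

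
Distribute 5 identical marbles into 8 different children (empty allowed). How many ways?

Stars and bars: C(n+k-1, k-1) = C(12,7).

Final answer: C(12,7) = 792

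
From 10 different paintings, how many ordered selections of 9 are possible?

P(10,9) = 10!/(10-9)! = 10!/1!.

Final answer: P(10,9) = 3628800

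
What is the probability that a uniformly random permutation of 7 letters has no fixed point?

Use the recurrence D(n) = (n-1)(D(n-1) + D(n-2)) with D(0)=1, D(1)=0.
Building up: D(2)=1, D(3)=2, D(4)=9, D(5)=44, D(6)=265, D(7)=1854.
Total arrangements: 7! = 5040.
Probability = D(7)/7! = 103/280.

Final answer: D(7)/7! = 1854/5040 = 0.367857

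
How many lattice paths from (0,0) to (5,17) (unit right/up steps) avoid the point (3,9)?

Total paths to (5,17): C(22,17) = 26334.
Paths through (3,9): C(12,9) x C(10,8) = 9900.
Avoiding (3,9): 26334 - 9900.

Final answer: 16434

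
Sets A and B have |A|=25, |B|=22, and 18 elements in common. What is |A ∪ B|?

|A union B| = |A| + |B| - |A intersect B| = 25 + 22 - 18.

Final answer: 29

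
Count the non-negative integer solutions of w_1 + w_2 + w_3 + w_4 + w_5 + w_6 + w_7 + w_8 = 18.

Stars and bars with 18 stars and 7 bars:
C(18+8-1, 8-1) = C(25,7).

Final answer: C(25,7) = 480700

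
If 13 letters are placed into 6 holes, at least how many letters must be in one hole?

By the pigeonhole principle: ceiling(13/6).

Final answer: 3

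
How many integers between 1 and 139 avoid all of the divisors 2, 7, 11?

|div by 2|=69, |div by 7|=19, |div by 11|=12.
|div by 2&7|=9, |div by 2&11|=6, |div by 7&11|=1, |div by all|=0.
By inclusion-exclusion, divisible by at least one: 69+19+12-9-6-1+0 = 84.
Not divisible by any: 139 - 84.

Final answer: 55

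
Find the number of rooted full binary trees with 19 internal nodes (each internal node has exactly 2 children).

This is a standard Catalan-number count: the answer is C_n. Here n = 19.
C_n = C(2n,n) - C(2n,n+1), so C_{19} = C(38,19) - C(38,20) = 35345263800 - 33578000610.

Final answer: C_{19} = 1767263190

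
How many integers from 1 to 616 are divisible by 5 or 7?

Multiples of 5: 123. Multiples of 7: 88. Of both (lcm=35): 17.
By inclusion-exclusion: 123 + 88 - 17.

Final answer: 194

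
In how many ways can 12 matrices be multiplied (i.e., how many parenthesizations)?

This is a standard Catalan-number count: the answer is C_n. Here n = 12 - 1 = 11.
C_n = C(2n,n) - C(2n,n+1), so C_{11} = C(22,11) - C(22,12) = 705432 - 646646.

Final answer: C_{11} = 58786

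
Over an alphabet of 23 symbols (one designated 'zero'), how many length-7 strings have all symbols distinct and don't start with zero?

The leading digit has 22 choices (anything but zero); the next has 22 (anything but the first), then 21, and so on, one fewer each time.
Total: 22 x 22 x 21 x 20 x 19 x 18 x 17.

Final answer: 1181869920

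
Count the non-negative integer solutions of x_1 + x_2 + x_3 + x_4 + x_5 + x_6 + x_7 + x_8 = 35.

Stars and bars with 35 stars and 7 bars:
C(35+8-1, 8-1) = C(42,7).

Final answer: C(42,7) = 26978328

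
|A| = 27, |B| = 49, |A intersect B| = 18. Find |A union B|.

|A union B| = |A| + |B| - |A intersect B| = 27 + 49 - 18.

Final answer: 58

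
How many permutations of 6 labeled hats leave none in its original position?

D(n) = (n-1)(D(n-1) + D(n-2)), D(0)=1, D(1)=0.
D(2) = 1 x (0 + 1) = 1
D(3) = 2 x (1 + 0) = 2
D(4) = 3 x (2 + 1) = 9
D(5) = 4 x (9 + 2) = 44
D(6) = 5 x (D(5) + D(4)) = 5 x (44 + 9)

Final answer: D(6) = 265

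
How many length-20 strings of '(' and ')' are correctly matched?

This is counted by the nth Catalan number C_n. Here n = 10 (pairs).
C_n = C(2n,n) - C(2n,n+1), so C_{10} = C(20,10) - C(20,11) = 184756 - 167960.

Final answer: C_{10} = 16796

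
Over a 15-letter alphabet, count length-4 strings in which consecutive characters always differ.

First character: 15 choices. Each subsequent: 14 choices (must differ from the previous one).
Total: 15 x 14^3.

Final answer: 15 x 14^{3} = 41160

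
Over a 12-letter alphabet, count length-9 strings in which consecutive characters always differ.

First character: 12 choices. Each subsequent: 11 choices (must differ from the previous one).
Total: 12 x 11^8.

Final answer: 12 x 11^{8} = 2572306572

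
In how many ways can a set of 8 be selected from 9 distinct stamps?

C(9,8) = 9!/(8! x (9-8)!).

Final answer: C(9,8) = 9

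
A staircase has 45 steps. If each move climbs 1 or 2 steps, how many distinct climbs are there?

Let f(n) count the ways. The last step is size 1 or 2, so f(n) = f(n-1) + f(n-2) with f(1)=1, f(2)=2.
Iterating the recurrence: f(1)=1, f(2)=2, f(3)=3, f(4)=5, f(5)=8, f(6)=13, f(7)=21, f(8)=34, f(9)=55, f(10)=89, f(11)=144, f(12)=233, f(13)=377, f(14)=610, f(15)=987, f(16)=1597, f(17)=2584, f(18)=4181, f(19)=6765, f(20)=10946, f(21)=17711, f(22)=28657, f(23)=46368, f(24)=75025, f(25)=121393, f(26)=196418, f(27)=317811, f(28)=514229, f(29)=832040, f(30)=1346269, f(31)=2178309, f(32)=3524578, f(33)=5702887, f(34)=9227465, f(35)=14930352, f(36)=24157817, f(37)=39088169, f(38)=63245986, f(39)=102334155, f(40)=165580141, f(41)=267914296, f(42)=433494437, f(43)=701408733, f(44)=1134903170, f(45)=1836311903.

Final answer: 1836311903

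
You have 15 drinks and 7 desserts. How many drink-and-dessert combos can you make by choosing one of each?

By the multiplication principle: 15 x 7.

Final answer: 105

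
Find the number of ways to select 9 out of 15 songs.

C(15,9) = 15!/(9! x 6!).

Final answer: \binom{15}{9} = 5005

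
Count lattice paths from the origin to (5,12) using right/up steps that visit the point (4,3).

Paths (0,0)->(4,3): C(7,3) = 35.
Paths (4,3)->(5,12): C(10,9) = 10.
By multiplication principle: 35 x 10.

Final answer: 350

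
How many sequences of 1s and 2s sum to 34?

Let f(n) be the number of climbs. Removing the last move (1 or 2 steps) gives f(n) = f(n-1) + f(n-2); base cases f(1)=1, f(2)=2.
Iterating the recurrence: f(1)=1, f(2)=2, f(3)=3, f(4)=5, f(5)=8, f(6)=13, f(7)=21, f(8)=34, f(9)=55, f(10)=89, f(11)=144, f(12)=233, f(13)=377, f(14)=610, f(15)=987, f(16)=1597, f(17)=2584, f(18)=4181, f(19)=6765, f(20)=10946, f(21)=17711, f(22)=28657, f(23)=46368, f(24)=75025, f(25)=121393, f(26)=196418, f(27)=317811, f(28)=514229, f(29)=832040, f(30)=1346269, f(31)=2178309, f(32)=3524578, f(33)=5702887, f(34)=9227465.

Final answer: 9227465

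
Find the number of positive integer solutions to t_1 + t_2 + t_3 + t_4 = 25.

Substitute t'_i = t_i - 1 (so t'_i >= 0). Then sum t'_i = 25 - 4 = 21.
Stars and bars: C(21+4-1, 4-1) = C(24,3).

Final answer: C(24,3) = 2024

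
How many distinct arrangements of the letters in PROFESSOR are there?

Letters (E:1, F:1, O:2, P:1, R:2, S:2). Total letters: 9.
Permutations = 9!/(2! x 2! x 2!).

Final answer: 45360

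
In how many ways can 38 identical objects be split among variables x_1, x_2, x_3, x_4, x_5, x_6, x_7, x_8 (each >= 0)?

Stars and bars with 38 stars and 7 bars:
C(38+8-1, 8-1) = C(45,7).

Final answer: C(45,7) = 45379620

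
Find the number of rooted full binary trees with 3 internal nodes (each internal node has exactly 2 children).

The structures are counted by the Catalan number C_n. Here n = 3.
C_n = (2n)!/(n!(n+1)!), so C_{3} = 6!/(3! x 4!) = C(6,3)/4 = 20/4.

Final answer: C_{3} = 5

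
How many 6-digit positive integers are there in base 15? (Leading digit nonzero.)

These are the integers in [15^5, 15^6), so the count is 15^6 - 15^5 = 14 x 15^5.

Final answer: 10631250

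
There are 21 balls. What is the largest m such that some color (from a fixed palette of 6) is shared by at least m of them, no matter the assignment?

There are 6 possible values for color (from a fixed palette of 6). With 21 balls and 6 categories, by pigeonhole: ceiling(21/6).

Final answer: 4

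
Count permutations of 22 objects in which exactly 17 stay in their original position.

Choose which 17 elements are fixed: C(22,17) = 26334.
Derange the remaining 5 using D(j) = (j-1)(D(j-1) + D(j-2)), D(0)=1, D(1)=0: D(2)=1, D(3)=2, D(4)=9, D(5)=44.
Total: 26334 x 44.

Final answer: C(22,17) D(5) = 1158696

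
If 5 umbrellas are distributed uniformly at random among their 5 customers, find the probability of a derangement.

Use the recurrence D(n) = (n-1)(D(n-1) + D(n-2)) with D(0)=1, D(1)=0.
Building up: D(2)=1, D(3)=2, D(4)=9, D(5)=44.
Total arrangements: 5! = 120.
Probability = D(5)/5! = 11/30.

Final answer: D(5)/5! = 44/120 = 0.366667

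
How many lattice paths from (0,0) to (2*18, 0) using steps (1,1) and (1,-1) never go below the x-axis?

Total monotonic paths to (18,18): C(36,18) = 9075135300.
By the reflection principle, paths that go above the diagonal number C(36,19) = 8597496600.
Valid Dyck paths: 9075135300 - 8597496600.
(Check: C(36,18) - C(36,19) = C(36,18)/19, the Catalan number C_{18}.)

Final answer: C_{18} = 477638700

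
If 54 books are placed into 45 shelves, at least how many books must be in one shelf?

By the pigeonhole principle: ceiling(54/45).

Final answer: 2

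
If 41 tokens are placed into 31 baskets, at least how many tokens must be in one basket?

By the pigeonhole principle: ceiling(41/31).

Final answer: 2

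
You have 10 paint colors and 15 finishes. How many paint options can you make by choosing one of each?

By the multiplication principle: 10 x 15.

Final answer: 150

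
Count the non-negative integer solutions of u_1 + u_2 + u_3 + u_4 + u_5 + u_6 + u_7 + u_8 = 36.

Stars and bars with 36 stars and 7 bars:
C(36+8-1, 8-1) = C(43,7).

Final answer: C(43,7) = 32224114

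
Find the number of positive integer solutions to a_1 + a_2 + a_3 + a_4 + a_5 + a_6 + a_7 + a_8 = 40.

Substitute a'_i = a_i - 1 (so a'_i >= 0). Then sum a'_i = 40 - 8 = 32.
Stars and bars: C(32+8-1, 8-1) = C(39,7).

Final answer: C(39,7) = 15380937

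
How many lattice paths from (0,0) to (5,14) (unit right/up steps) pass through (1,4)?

Paths (0,0)->(1,4): C(5,4) = 5.
Paths (1,4)->(5,14): C(14,10) = 1001.
By multiplication principle: 5 x 1001.

Final answer: 5005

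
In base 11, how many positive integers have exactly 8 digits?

Leading digit: 10 options (nonzero). Other 7 digit(s): 11 options each.
Total: 10 x 11^7.

Final answer: 194871710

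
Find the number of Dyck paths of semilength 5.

Total monotonic paths to (5,5): C(10,5) = 252.
A path is bad iff it touches y = x + 1; reflecting its initial segment maps bad paths bijectively onto all paths to (4,6), of which there are C(10,6) = 210.
Valid Dyck paths: 252 - 210.
(Check: C(10,5) - C(10,6) = C(10,5)/6, the Catalan number C_{5}.)

Final answer: C_{5} = 42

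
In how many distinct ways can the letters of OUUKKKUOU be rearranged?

Letters (K:3, O:2, U:4). Total letters: 9.
Permutations = 9!/(4! x 3! x 2!).

Final answer: 1260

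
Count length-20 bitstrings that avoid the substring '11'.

Let a(n) count valid strings. If the last bit is 0 the prefix is any valid string of length n-1; if it is 1 the string must end in 01 with a valid prefix of length n-2. So a(n) = a(n-1) + a(n-2), a(1)=2, a(2)=3.
Computing successive values: a(1)=2, a(2)=3, a(3)=5, a(4)=8, a(5)=13, a(6)=21, a(7)=34, a(8)=55, a(9)=89, a(10)=144, a(11)=233, a(12)=377, a(13)=610, a(14)=987, a(15)=1597, a(16)=2584, a(17)=4181, a(18)=6765, a(19)=10946, a(20)=17711.

Final answer: 17711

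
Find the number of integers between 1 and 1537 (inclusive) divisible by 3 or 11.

Multiples of 3: 512. Multiples of 11: 139. Of both (lcm=33): 46.
By inclusion-exclusion: 512 + 139 - 46.

Final answer: 605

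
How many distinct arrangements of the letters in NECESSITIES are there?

Letters (C:1, E:3, I:2, N:1, S:3, T:1). Total letters: 11.
Permutations = 11!/(3! x 3! x 2!).

Final answer: 554400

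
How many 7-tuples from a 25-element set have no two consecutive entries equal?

First character: 25 choices. Each subsequent: 24 choices (must differ from the previous one).
Total: 25 x 24^6.

Final answer: 25 x 24^{6} = 4777574400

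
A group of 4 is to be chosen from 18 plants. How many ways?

C(18,4) = 18!/(4! x (18-4)!).

Final answer: C(18,4) = 3060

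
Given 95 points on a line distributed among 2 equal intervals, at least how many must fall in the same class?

By pigeonhole with 95 objects and 2 categories: ceiling(95/2).

Final answer: 48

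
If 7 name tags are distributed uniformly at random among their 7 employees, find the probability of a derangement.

Use the recurrence D(n) = (n-1)(D(n-1) + D(n-2)) with D(0)=1, D(1)=0.
Building up: D(2)=1, D(3)=2, D(4)=9, D(5)=44, D(6)=265, D(7)=1854.
Total arrangements: 7! = 5040.
Probability = D(7)/7! = 103/280.

Final answer: D(7)/7! = 1854/5040 = 0.367857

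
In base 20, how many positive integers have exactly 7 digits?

In base 20, the leading digit has 19 choices (1..19); each of the remaining 6 digits has 20 choices.
Total: 19 x 20^6.

Final answer: 1216000000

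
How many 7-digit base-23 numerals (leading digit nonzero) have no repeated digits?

First digit: 22 (nonzero). Second: 22 (not first). Third: 21, etc.
Total: 22 x 22 x 21 x 20 x 19 x 18 x 17.

Final answer: 1181869920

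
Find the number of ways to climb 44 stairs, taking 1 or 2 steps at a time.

Condition on the final move: it is a 1-step (f(n-1) ways to get there) or a 2-step (f(n-2) ways), so f(n) = f(n-1) + f(n-2), with f(1)=1, f(2)=2.
Computing successive values: f(1)=1, f(2)=2, f(3)=3, f(4)=5, f(5)=8, f(6)=13, f(7)=21, f(8)=34, f(9)=55, f(10)=89, f(11)=144, f(12)=233, f(13)=377, f(14)=610, f(15)=987, f(16)=1597, f(17)=2584, f(18)=4181, f(19)=6765, f(20)=10946, f(21)=17711, f(22)=28657, f(23)=46368, f(24)=75025, f(25)=121393, f(26)=196418, f(27)=317811, f(28)=514229, f(29)=832040, f(30)=1346269, f(31)=2178309, f(32)=3524578, f(33)=5702887, f(34)=9227465, f(35)=14930352, f(36)=24157817, f(37)=39088169, f(38)=63245986, f(39)=102334155, f(40)=165580141, f(41)=267914296, f(42)=433494437, f(43)=701408733, f(44)=1134903170.

Final answer: 1134903170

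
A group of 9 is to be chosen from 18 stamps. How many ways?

C(18,9) = 18!/(9! x 9!).

Final answer: \binom{18}{9} = 48620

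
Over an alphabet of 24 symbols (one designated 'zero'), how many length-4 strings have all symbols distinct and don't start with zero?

First digit: 23 (nonzero). Second: 23 (not first). Third: 22, etc.
Total: 23 x 23 x 22 x 21.

Final answer: 244398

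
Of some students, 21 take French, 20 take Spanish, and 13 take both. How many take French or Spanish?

|A union B| = |A| + |B| - |A intersect B| = 21 + 20 - 13.

Final answer: 28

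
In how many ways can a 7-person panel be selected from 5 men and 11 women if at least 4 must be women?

Sum over valid woman counts:
C(11,4)C(5,3) = 3300
C(11,5)C(5,2) = 4620
C(11,6)C(5,1) = 2310
C(11,7)C(5,0) = 330
Total: 3300 + 4620 + 2310 + 330.

Final answer: 10560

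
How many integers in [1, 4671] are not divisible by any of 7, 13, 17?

|div by 7|=667, |div by 13|=359, |div by 17|=274.
|div by 7&13|=51, |div by 7&17|=39, |div by 13&17|=21, |div by all|=3.
By inclusion-exclusion, divisible by at least one: 667+359+274-51-39-21+3 = 1192.
Not divisible by any: 4671 - 1192.

Final answer: 3479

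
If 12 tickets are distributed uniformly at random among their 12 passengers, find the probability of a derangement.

Derangements satisfy D(n) = (n-1)(D(n-1) + D(n-2)), starting from D(0)=1, D(1)=0.
Building up: D(2)=1, D(3)=2, D(4)=9, D(5)=44, D(6)=265, D(7)=1854, D(8)=14833, D(9)=133496, D(10)=1334961, D(11)=14684570, D(12)=176214841.
Total arrangements: 12! = 479001600.
Probability = D(12)/12! = 16019531/43545600.

Final answer: D(12)/12! = 176214841/479001600 = 0.367879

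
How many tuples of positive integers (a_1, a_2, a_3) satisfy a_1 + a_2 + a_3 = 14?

Substitute a'_i = a_i - 1 (so a'_i >= 0). Then sum a'_i = 14 - 3 = 11.
Stars and bars: C(11+3-1, 3-1) = C(13,2).

Final answer: C(13,2) = 78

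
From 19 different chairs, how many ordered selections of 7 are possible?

P(19,7) = 19!/(19-7)! = 19!/12!.

Final answer: P(19,7) = 253955520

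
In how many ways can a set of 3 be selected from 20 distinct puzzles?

C(20,3) = 20!/(3! x 17!).

Final answer: \binom{20}{3} = 1140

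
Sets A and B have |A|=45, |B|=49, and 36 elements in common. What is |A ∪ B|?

|A union B| = |A| + |B| - |A intersect B| = 45 + 49 - 36.

Final answer: 58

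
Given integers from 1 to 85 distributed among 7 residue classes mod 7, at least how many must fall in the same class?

By pigeonhole with 85 objects and 7 categories: ceiling(85/7).

Final answer: 13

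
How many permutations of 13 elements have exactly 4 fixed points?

Choose which 4 elements are fixed: C(13,4) = 715.
Derange the remaining 9 using D(j) = (j-1)(D(j-1) + D(j-2)), D(0)=1, D(1)=0: D(2)=1, D(3)=2, D(4)=9, D(5)=44, D(6)=265, D(7)=1854, D(8)=14833, D(9)=133496.
Total: 715 x 133496.

Final answer: C(13,4) D(9) = 95449640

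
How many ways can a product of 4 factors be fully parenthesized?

This is counted by the nth Catalan number C_n. Here n = 4 - 1 = 3.
C_n = (2n)!/(n!(n+1)!), so C_{3} = 6!/(3! x 4!) = C(6,3)/4 = 20/4.

Final answer: C_{3} = 5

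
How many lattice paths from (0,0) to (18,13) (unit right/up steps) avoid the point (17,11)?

Total paths to (18,13): C(31,13) = 206253075.
Paths through (17,11): C(28,11) x C(3,2) = 64422540.
Avoiding (17,11): 206253075 - 64422540.

Final answer: 141830535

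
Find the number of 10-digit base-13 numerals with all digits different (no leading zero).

The leading digit has 12 choices (anything but zero); the next has 12 (anything but the first), then 11, and so on, one fewer each time.
Total: 12 x 12 x 11 x 10 x 9 x 8 x 7 x 6 x 5 x 4.

Final answer: 958003200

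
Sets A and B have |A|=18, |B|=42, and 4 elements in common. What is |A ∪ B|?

|A union B| = |A| + |B| - |A intersect B| = 18 + 42 - 4.

Final answer: 56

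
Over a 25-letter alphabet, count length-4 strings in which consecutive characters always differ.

First character: 25 choices. Each subsequent: 24 choices (must differ from the previous one).
Total: 25 x 24^3.

Final answer: 25 x 24^{3} = 345600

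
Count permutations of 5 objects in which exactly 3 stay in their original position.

Choose which 3 elements are fixed: C(5,3) = 10.
Derange the remaining 2 using D(j) = (j-1)(D(j-1) + D(j-2)), D(0)=1, D(1)=0: D(2)=1.
Total: 10 x 1.

Final answer: C(5,3) D(2) = 10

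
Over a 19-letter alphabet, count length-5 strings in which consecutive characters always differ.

Let g(n) count such strings. g(1) = 19, and each valid string of length n-1 extends in 18 ways (any symbol but the last), so g(n) = 18 g(n-1).
Total: g(5) = 19 x 18^4.

Final answer: 19 x 18^{4} = 1994544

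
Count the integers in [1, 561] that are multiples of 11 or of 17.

Multiples of 11: 51. Multiples of 17: 33. Of both (lcm=187): 3.
By inclusion-exclusion: 51 + 33 - 3.

Final answer: 81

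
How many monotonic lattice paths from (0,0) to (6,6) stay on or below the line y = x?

Total monotonic paths to (6,6): C(12,6) = 924.
By the reflection principle, paths that go above the diagonal number C(12,7) = 792.
Valid Dyck paths: 924 - 792.
(Check: C(12,6) - C(12,7) = C(12,6)/7, the Catalan number C_{6}.)

Final answer: C_{6} = 132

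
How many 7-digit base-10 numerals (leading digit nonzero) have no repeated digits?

The leading digit has 9 choices (anything but zero); the next has 9 (anything but the first), then 8, and so on, one fewer each time.
Total: 9 x 9 x 8 x 7 x 6 x 5 x 4.

Final answer: 544320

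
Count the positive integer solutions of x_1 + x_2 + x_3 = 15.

Substitute x'_i = x_i - 1 (so x'_i >= 0). Then sum x'_i = 15 - 3 = 12.
Stars and bars: C(12+3-1, 3-1) = C(14,2).

Final answer: C(14,2) = 91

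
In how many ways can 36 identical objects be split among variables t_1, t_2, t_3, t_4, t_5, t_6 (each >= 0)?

Stars and bars with 36 stars and 5 bars:
C(36+6-1, 6-1) = C(41,5).

Final answer: C(41,5) = 749398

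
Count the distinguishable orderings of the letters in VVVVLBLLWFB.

Letters (B:2, F:1, L:3, V:4, W:1). Total letters: 11.
Permutations = 11!/(4! x 3! x 2!).

Final answer: 138600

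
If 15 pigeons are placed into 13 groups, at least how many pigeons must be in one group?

By the pigeonhole principle: ceiling(15/13).

Final answer: 2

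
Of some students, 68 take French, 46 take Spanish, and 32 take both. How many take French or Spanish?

|A union B| = |A| + |B| - |A intersect B| = 68 + 46 - 32.

Final answer: 82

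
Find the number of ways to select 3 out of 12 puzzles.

C(12,3) = 12!/(3! x (12-3)!).

Final answer: C(12,3) = 220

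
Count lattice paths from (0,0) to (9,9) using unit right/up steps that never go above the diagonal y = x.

Total monotonic paths to (9,9): C(18,9) = 48620.
Paths that cross above y=x (reflection bijection): C(18,10) = 43758.
Valid Dyck paths: 48620 - 43758.
(This is the Catalan number C_{9}.)

Final answer: C_{9} = 4862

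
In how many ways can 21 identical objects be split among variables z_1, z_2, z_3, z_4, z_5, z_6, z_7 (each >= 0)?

Stars and bars with 21 stars and 6 bars:
C(21+7-1, 7-1) = C(27,6).

Final answer: C(27,6) = 296010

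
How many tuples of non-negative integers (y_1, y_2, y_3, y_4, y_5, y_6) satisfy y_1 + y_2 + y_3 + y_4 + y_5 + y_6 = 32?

Stars and bars with 32 stars and 5 bars:
C(32+6-1, 6-1) = C(37,5).

Final answer: C(37,5) = 435897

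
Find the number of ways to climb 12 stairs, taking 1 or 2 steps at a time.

Let f(n) count the ways. The last step is size 1 or 2, so f(n) = f(n-1) + f(n-2) with f(1)=1, f(2)=2.
Computing successive values: f(1)=1, f(2)=2, f(3)=3, f(4)=5, f(5)=8, f(6)=13, f(7)=21, f(8)=34, f(9)=55, f(10)=89, f(11)=144, f(12)=233.

Final answer: 233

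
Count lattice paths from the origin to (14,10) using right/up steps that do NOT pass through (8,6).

Total paths to (14,10): C(24,10) = 1961256.
Paths through (8,6): C(14,6) x C(10,4) = 630630.
Avoiding (8,6): 1961256 - 630630.

Final answer: 1330626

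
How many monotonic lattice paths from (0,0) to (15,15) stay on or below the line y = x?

Total monotonic paths to (15,15): C(30,15) = 155117520.
By the reflection principle, paths that go above the diagonal number C(30,16) = 145422675.
Valid Dyck paths: 155117520 - 145422675.
(These counts are the Catalan numbers.)

Final answer: C_{15} = 9694845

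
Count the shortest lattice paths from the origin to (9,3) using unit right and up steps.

Each path has 9 right steps and 3 up steps in some order (12 steps total).
Choose which 3 of the 12 steps are up: C(12,3).

Final answer: C(12,3) = 220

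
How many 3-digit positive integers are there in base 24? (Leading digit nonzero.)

In base 24, the leading digit has 23 choices (1..23); each of the remaining 2 digits has 24 choices.
Total: 23 x 24^2.

Final answer: 13248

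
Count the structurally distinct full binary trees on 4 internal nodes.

The structures are counted by the Catalan number C_n. Here n = 4.
Using C_0 = 1 and C_(k+1) = C_k x 2(2k+1)/(k+2), build up term by term: C_1=1, C_2=2, C_3=5, C_4=14.

Final answer: C_{4} = 14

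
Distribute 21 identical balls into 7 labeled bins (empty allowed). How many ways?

Stars and bars: C(n+k-1, k-1) = C(27,6).

Final answer: C(27,6) = 296010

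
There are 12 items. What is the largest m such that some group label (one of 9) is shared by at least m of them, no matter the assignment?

There are 9 possible values for group label (one of 9). With 12 items and 9 categories, by pigeonhole: ceiling(12/9).

Final answer: 2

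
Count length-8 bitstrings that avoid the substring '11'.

Classify by the final bit: ...0 gives a(n-1) strings, ...01 gives a(n-2) strings. Thus a(n) = a(n-1) + a(n-2) with a(1)=2, a(2)=3.
Iterating the recurrence: a(1)=2, a(2)=3, a(3)=5, a(4)=8, a(5)=13, a(6)=21, a(7)=34, a(8)=55.

Final answer: 55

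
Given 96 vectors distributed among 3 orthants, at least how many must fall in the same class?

By pigeonhole with 96 objects and 3 categories: ceiling(96/3).

Final answer: 32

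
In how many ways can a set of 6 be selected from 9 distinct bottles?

C(9,6) = 9!/(6! x (9-6)!).

Final answer: C(9,6) = 84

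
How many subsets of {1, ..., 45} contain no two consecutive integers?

Let a(n) count such subsets of {1, ..., n}. Either n is excluded (a(n-1) ways) or n is included, forcing n-1 out (a(n-2) ways), so a(n) = a(n-1) + a(n-2) with a(1)=2, a(2)=3.
Building up term by term: a(1)=2, a(2)=3, a(3)=5, a(4)=8, a(5)=13, a(6)=21, a(7)=34, a(8)=55, a(9)=89, a(10)=144, a(11)=233, a(12)=377, a(13)=610, a(14)=987, a(15)=1597, a(16)=2584, a(17)=4181, a(18)=6765, a(19)=10946, a(20)=17711, a(21)=28657, a(22)=46368, a(23)=75025, a(24)=121393, a(25)=196418, a(26)=317811, a(27)=514229, a(28)=832040, a(29)=1346269, a(30)=2178309, a(31)=3524578, a(32)=5702887, a(33)=9227465, a(34)=14930352, a(35)=24157817, a(36)=39088169, a(37)=63245986, a(38)=102334155, a(39)=165580141, a(40)=267914296, a(41)=433494437, a(42)=701408733, a(43)=1134903170, a(44)=1836311903, a(45)=2971215073.

Final answer: 2971215073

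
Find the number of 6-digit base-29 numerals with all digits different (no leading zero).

First digit: 28 (nonzero). Second: 28 (not first). Third: 27, etc.
Total: 28 x 28 x 27 x 26 x 25 x 24.

Final answer: 330220800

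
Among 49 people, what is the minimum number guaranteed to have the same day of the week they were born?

There are 7 possible values for day of the week they were born. With 49 people and 7 categories, by pigeonhole: ceiling(49/7).

Final answer: 7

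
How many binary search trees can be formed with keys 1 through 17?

The structures are counted by the Catalan number C_n. Here n = 17.
C_n = (2n)!/(n!(n+1)!), so C_{17} = 34!/(17! x 18!) = C(34,17)/18 = 2333606220/18.

Final answer: C_{17} = 129644790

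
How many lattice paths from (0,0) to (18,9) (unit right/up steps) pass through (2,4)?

Paths (0,0)->(2,4): C(6,4) = 15.
Paths (2,4)->(18,9): C(21,5) = 20349.
By multiplication principle: 15 x 20349.

Final answer: 305235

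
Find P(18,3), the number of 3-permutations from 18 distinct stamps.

P(18,3) = 18!/(18-3)! = 18!/15!.

Final answer: P(18,3) = 4896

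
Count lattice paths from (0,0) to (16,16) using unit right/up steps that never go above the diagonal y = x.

Total monotonic paths to (16,16): C(32,16) = 601080390.
Reflecting each bad path at its first crossing gives a bijection with paths to (15,17): C(32,17) = 565722720.
Valid Dyck paths: 601080390 - 565722720.
(Check: C(32,16) - C(32,17) = C(32,16)/17, the Catalan number C_{16}.)

Final answer: C_{16} = 35357670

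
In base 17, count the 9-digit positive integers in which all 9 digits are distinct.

First digit: 16 (nonzero). Second: 16 (not first). Third: 15, etc.
Total: 16 x 16 x 15 x 14 x 13 x 12 x 11 x 10 x 9.

Final answer: 8302694400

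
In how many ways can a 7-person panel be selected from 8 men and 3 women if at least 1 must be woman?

Sum over valid woman counts:
C(3,1)C(8,6) = 84
C(3,2)C(8,5) = 168
C(3,3)C(8,4) = 70
Total: 84 + 168 + 70.

Final answer: 322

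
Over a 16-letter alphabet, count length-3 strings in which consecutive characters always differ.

Let g(n) count such strings. g(1) = 16, and each valid string of length n-1 extends in 15 ways (any symbol but the last), so g(n) = 15 g(n-1).
Total: g(3) = 16 x 15^2.

Final answer: 16 x 15^{2} = 3600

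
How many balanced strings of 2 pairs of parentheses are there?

This is a standard Catalan-number count: the answer is C_n. Here n = 2 (pairs).
C_n = (2n)!/(n!(n+1)!), so C_{2} = 4!/(2! x 3!) = C(4,2)/3 = 6/3.

Final answer: C_{2} = 2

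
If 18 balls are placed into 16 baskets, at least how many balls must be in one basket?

By the pigeonhole principle: ceiling(18/16).

Final answer: 2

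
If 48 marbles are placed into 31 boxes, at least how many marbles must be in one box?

By the pigeonhole principle: ceiling(48/31).

Final answer: 2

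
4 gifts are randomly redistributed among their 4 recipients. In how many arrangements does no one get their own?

D(n) = (n-1)(D(n-1) + D(n-2)), D(0)=1, D(1)=0.
D(2) = 1 x (0 + 1) = 1
D(3) = 2 x (1 + 0) = 2
D(4) = 3 x (D(3) + D(2)) = 3 x (2 + 1)

Final answer: D(4) = 9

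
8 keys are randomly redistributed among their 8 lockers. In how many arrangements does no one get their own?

Use the recurrence D(n) = (n-1)(D(n-1) + D(n-2)) with D(0)=1, D(1)=0.
D(2) = 1 x (0 + 1) = 1
D(3) = 2 x (1 + 0) = 2
D(4) = 3 x (2 + 1) = 9
D(5) = 4 x (9 + 2) = 44
D(6) = 5 x (44 + 9) = 265
D(7) = 6 x (265 + 44) = 1854
D(8) = 7 x (D(7) + D(6)) = 7 x (1854 + 265)

Final answer: D(8) = 14833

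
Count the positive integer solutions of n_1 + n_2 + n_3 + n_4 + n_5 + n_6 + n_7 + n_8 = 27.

Substitute n'_i = n_i - 1 (so n'_i >= 0). Then sum n'_i = 27 - 8 = 19.
Stars and bars: C(19+8-1, 8-1) = C(26,7).

Final answer: C(26,7) = 657800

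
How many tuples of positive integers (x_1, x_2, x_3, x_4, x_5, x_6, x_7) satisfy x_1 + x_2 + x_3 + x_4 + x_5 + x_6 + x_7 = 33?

Substitute x'_i = x_i - 1 (so x'_i >= 0). Then sum x'_i = 33 - 7 = 26.
Stars and bars: C(26+7-1, 7-1) = C(32,6).

Final answer: C(32,6) = 906192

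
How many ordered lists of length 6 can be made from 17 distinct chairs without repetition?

P(17,6) = 17!/(17-6)! = 17!/11!.

Final answer: P(17,6) = 8910720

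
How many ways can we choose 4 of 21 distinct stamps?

C(21,4) = 21!/(4! x (21-4)!).

Final answer: C(21,4) = 5985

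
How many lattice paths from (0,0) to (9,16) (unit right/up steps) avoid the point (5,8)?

Total paths to (9,16): C(25,16) = 2042975.
Paths through (5,8): C(13,8) x C(12,8) = 637065.
Avoiding (5,8): 2042975 - 637065.

Final answer: 1405910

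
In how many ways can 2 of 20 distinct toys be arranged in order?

P(20,2) = 20!/(20-2)! = 20!/18!.

Final answer: P(20,2) = 380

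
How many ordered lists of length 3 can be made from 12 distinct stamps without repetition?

P(12,3) = 12!/(12-3)! = 12!/9!.

Final answer: P(12,3) = 1320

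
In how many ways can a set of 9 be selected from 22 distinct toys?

C(22,9) = 22!/(9! x 13!).

Final answer: \binom{22}{9} = 497420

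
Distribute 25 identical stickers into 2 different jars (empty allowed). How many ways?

Stars and bars: C(n+k-1, k-1) = C(26,1).

Final answer: C(26,1) = 26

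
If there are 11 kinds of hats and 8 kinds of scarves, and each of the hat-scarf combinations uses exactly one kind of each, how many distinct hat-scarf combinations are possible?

By the multiplication principle: 11 x 8.

Final answer: 88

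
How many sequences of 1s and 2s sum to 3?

Condition on the final move: it is a 1-step (f(n-1) ways to get there) or a 2-step (f(n-2) ways), so f(n) = f(n-1) + f(n-2), with f(1)=1, f(2)=2.
Computing successive values: f(1)=1, f(2)=2, f(3)=3.

Final answer: 3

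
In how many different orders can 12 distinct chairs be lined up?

The number of ways to arrange 12 distinct objects is 12!.

Final answer: 12! = 479001600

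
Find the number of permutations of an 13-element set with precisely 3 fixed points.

Choose which 3 elements are fixed: C(13,3) = 286.
Derange the remaining 10 using D(j) = (j-1)(D(j-1) + D(j-2)), D(0)=1, D(1)=0: D(2)=1, D(3)=2, D(4)=9, D(5)=44, D(6)=265, D(7)=1854, D(8)=14833, D(9)=133496, D(10)=1334961.
Total: 286 x 1334961.

Final answer: C(13,3) D(10) = 381798846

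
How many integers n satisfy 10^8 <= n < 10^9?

First digit: 9 choices (1-9). Each of the remaining 8 digits: 10 choices.
Total: 9 x 10^8.

Final answer: 900000000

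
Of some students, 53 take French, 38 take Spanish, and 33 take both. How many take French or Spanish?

|A union B| = |A| + |B| - |A intersect B| = 53 + 38 - 33.

Final answer: 58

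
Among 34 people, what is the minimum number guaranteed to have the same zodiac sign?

There are 12 possible values for zodiac sign. With 34 people and 12 categories, by pigeonhole: ceiling(34/12).

Final answer: 3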